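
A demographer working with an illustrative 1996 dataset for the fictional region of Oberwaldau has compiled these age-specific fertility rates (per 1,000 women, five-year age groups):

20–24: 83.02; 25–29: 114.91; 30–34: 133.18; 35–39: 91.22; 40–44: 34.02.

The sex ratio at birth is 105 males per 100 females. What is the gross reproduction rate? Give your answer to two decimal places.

1.11

Proportion female at birth = 100 / (100 + 105) = 0.48780.
Sum of ASFRs = 83.02 + 114.91 + 133.18 + 91.22 + 34.02 = 456.35
TFR = 5 × 456.35 / 1000 = 2.28175
GRR = 0.48780 × 2.28175 = 1.11304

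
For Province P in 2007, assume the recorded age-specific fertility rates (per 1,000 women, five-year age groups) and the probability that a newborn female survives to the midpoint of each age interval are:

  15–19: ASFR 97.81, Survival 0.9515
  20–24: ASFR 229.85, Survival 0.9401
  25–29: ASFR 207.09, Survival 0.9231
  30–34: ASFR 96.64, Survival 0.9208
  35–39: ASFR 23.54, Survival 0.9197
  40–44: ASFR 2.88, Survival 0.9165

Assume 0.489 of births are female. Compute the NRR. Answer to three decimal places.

1.500

Proportion female at birth = 0.489.
Per-age-group product (5 × ASFR × survival probability):
  15–19: 5 × 97.81/1000 × 0.9515 = 0.46533
  20–24: 5 × 229.85/1000 × 0.9401 = 1.08041
  25–29: 5 × 207.09/1000 × 0.9231 = 0.95582
  30–34: 5 × 96.64/1000 × 0.9208 = 0.44493
  35–39: 5 × 23.54/1000 × 0.9197 = 0.10825
  40–44: 5 × 2.88/1000 × 0.9165 = 0.01320
Sum = 3.06794
NRR = 0.489 × 3.06794 = 1.50022
With NRR above 1 the population is above replacement fertility.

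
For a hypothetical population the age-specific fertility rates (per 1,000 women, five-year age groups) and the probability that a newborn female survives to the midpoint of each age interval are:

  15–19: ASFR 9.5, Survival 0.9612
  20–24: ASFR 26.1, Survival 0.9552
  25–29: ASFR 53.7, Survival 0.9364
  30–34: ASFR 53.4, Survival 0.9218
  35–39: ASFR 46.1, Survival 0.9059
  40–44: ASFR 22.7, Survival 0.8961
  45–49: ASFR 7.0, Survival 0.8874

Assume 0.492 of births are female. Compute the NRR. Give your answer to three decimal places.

Proportion female at birth = 0.492.
Each age group contributes 5 × ASFR × survival:
  15–19: 5 × 9.5/1000 × 0.9612 = 0.04566
  20–24: 5 × 26.1/1000 × 0.9552 = 0.12465
  25–29: 5 × 53.7/1000 × 0.9364 = 0.25142
  30–34: 5 × 53.4/1000 × 0.9218 = 0.24612
  35–39: 5 × 46.1/1000 × 0.9059 = 0.20881
  40–44: 5 × 22.7/1000 × 0.8961 = 0.10171
  45–49: 5 × 7.0/1000 × 0.8874 = 0.03106
Sum = 1.00943
NRR = 0.492 × 1.00943 = 0.49664

0.497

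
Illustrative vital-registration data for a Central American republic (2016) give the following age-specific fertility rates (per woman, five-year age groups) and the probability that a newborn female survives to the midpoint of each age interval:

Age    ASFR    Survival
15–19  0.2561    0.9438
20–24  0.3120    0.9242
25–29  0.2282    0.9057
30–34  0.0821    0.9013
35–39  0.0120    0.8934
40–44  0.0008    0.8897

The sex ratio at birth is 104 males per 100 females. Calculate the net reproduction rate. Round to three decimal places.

2.015

Proportion female at birth = 100 / (100 + 104) = 0.49020.
Survival-weighted fertility by age (5·fₓ·Sₓ):
  15–19: 5 × 0.2561 × 0.9438 = 1.20854
  20–24: 5 × 0.3120 × 0.9242 = 1.44175
  25–29: 5 × 0.2282 × 0.9057 = 1.03340
  30–34: 5 × 0.0821 × 0.9013 = 0.36998
  35–39: 5 × 0.0120 × 0.8934 = 0.05360
  40–44: 5 × 0.0008 × 0.8897 = 0.00356
Sum = 4.11083
NRR = 0.49020 × 4.11083 = 2.01513
An NRR exceeding 1 indicates intrinsic growth under these rates.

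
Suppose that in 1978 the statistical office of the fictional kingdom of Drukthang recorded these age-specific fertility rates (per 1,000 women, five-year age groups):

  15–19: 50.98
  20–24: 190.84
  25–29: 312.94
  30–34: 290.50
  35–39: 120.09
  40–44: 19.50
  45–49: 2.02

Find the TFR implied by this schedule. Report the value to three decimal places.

4.934

Sum of ASFRs = 50.98 + 190.84 + 312.94 + 290.50 + 120.09 + 19.50 + 2.02 = 986.87
TFR = 5 × 986.87 / 1000 = 4.93435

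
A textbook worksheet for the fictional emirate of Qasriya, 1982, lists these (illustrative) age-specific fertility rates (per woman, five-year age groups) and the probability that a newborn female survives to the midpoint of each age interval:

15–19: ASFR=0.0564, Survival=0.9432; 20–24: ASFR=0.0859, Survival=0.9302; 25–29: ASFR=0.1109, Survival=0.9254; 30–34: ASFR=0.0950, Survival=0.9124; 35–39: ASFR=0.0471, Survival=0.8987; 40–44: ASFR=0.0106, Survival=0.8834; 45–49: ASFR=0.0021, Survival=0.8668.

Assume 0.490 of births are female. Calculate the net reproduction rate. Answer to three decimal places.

Proportion female at birth = 0.490.
Each age group contributes 5 × ASFR × survival:
  15–19: 5 × 0.0564 × 0.9432 = 0.26598
  20–24: 5 × 0.0859 × 0.9302 = 0.39952
  25–29: 5 × 0.1109 × 0.9254 = 0.51313
  30–34: 5 × 0.0950 × 0.9124 = 0.43339
  35–39: 5 × 0.0471 × 0.8987 = 0.21164
  40–44: 5 × 0.0106 × 0.8834 = 0.04682
  45–49: 5 × 0.0021 × 0.8668 = 0.00910
Sum = 1.87958
NRR = 0.490 × 1.87958 = 0.92099
An NRR under 1 implies long-run decline under these rates.

0.921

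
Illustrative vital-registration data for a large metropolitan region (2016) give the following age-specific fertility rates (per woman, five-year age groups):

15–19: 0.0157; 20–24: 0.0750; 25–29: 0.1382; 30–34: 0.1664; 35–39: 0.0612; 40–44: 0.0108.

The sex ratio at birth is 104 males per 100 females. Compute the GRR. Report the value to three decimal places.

Proportion female at birth = 100 / (100 + 104) = 0.49020.
Sum of ASFRs = 0.0157 + 0.0750 + 0.1382 + 0.1664 + 0.0612 + 0.0108 = 0.4673
TFR = 5 × 0.4673 = 2.3365
GRR = 0.49020 × 2.3365 = 1.14535

1.145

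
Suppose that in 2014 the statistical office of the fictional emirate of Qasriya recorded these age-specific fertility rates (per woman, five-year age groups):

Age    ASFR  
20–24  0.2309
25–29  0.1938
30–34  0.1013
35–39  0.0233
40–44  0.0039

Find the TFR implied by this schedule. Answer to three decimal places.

Sum of ASFRs = 0.2309 + 0.1938 + 0.1013 + 0.0233 + 0.0039 = 0.5532
TFR = 5 × 0.5532 = 2.766

2.766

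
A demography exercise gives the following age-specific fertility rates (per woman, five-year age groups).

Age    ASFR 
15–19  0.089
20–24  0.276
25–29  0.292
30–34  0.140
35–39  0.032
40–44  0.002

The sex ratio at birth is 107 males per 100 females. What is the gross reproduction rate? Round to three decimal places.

2.007

Proportion female at birth = 100 / (100 + 107) = 0.48309.
Sum of ASFRs = 0.089 + 0.276 + 0.292 + 0.140 + 0.032 + 0.002 = 0.831
TFR = 5 × 0.831 = 4.155
GRR = 0.48309 × 4.155 = 2.00724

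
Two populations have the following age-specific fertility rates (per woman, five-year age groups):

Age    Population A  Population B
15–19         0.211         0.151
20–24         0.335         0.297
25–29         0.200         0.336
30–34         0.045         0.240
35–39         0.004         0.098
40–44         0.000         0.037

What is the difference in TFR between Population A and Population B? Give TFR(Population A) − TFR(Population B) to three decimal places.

Population A:
  Sum of ASFRs = 0.211 + 0.335 + 0.200 + 0.045 + 0.004 + 0.000 = 0.795
  TFR = 5 × 0.795 = 3.975
Population B:
  Sum of ASFRs = 0.151 + 0.297 + 0.336 + 0.240 + 0.098 + 0.037 = 1.159
  TFR = 5 × 1.159 = 5.795
Difference = 3.975 − 5.795 = -1.82

-1.820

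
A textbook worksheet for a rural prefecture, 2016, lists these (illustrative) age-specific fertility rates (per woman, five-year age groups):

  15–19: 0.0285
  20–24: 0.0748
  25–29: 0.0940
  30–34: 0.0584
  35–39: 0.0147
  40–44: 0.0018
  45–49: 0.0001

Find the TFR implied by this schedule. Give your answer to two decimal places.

1.36

Sum of ASFRs = 0.0285 + 0.0748 + 0.0940 + 0.0584 + 0.0147 + 0.0018 + 0.0001 = 0.2723
TFR = 5 × 0.2723 = 1.3615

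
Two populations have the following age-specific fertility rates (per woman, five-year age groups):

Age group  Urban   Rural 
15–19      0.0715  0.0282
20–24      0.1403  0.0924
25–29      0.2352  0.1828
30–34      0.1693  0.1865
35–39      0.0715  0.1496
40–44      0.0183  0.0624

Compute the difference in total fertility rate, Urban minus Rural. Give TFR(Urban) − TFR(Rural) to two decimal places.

0.02

Urban:
  Sum of ASFRs = 0.0715 + 0.1403 + 0.2352 + 0.1693 + 0.0715 + 0.0183 = 0.7061
  TFR = 5 × 0.7061 = 3.5305
Rural:
  Sum of ASFRs = 0.0282 + 0.0924 + 0.1828 + 0.1865 + 0.1496 + 0.0624 = 0.7019
  TFR = 5 × 0.7019 = 3.5095
Difference = 3.5305 − 3.5095 = 0.021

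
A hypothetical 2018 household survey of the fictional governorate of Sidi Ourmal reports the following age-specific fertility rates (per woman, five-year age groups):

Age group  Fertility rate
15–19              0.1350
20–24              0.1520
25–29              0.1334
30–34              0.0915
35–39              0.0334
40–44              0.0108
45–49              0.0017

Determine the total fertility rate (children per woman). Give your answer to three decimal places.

Sum of ASFRs = 0.1350 + 0.1520 + 0.1334 + 0.0915 + 0.0334 + 0.0108 + 0.0017 = 0.5578
TFR = 5 × 0.5578 = 2.789

2.789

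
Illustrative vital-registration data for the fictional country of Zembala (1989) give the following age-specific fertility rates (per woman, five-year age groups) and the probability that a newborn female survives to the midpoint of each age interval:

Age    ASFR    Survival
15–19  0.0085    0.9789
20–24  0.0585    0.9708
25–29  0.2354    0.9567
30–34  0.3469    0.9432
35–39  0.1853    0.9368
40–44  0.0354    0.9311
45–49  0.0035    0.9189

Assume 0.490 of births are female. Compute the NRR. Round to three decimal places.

2.027

Proportion female at birth = 0.490.
Per-age-group product (5 × ASFR × survival probability):
  15–19: 5 × 0.0085 × 0.9789 = 0.04160
  20–24: 5 × 0.0585 × 0.9708 = 0.28396
  25–29: 5 × 0.2354 × 0.9567 = 1.12604
  30–34: 5 × 0.3469 × 0.9432 = 1.63598
  35–39: 5 × 0.1853 × 0.9368 = 0.86795
  40–44: 5 × 0.0354 × 0.9311 = 0.16480
  45–49: 5 × 0.0035 × 0.9189 = 0.01608
Sum = 4.13641
NRR = 0.490 × 4.13641 = 2.02684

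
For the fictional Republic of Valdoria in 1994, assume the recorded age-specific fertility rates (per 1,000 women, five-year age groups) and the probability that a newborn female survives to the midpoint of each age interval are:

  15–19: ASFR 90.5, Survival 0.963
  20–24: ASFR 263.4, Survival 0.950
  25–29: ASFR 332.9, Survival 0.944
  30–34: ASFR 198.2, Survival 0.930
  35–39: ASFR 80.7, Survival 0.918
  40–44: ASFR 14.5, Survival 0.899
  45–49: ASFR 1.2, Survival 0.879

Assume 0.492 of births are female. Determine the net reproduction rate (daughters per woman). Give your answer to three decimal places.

2.273

Proportion female at birth = 0.492.
Weighting each age-specific rate by interval width and survival:
  15–19: 5 × 90.5/1000 × 0.963 = 0.43576
  20–24: 5 × 263.4/1000 × 0.950 = 1.25115
  25–29: 5 × 332.9/1000 × 0.944 = 1.57129
  30–34: 5 × 198.2/1000 × 0.930 = 0.92163
  35–39: 5 × 80.7/1000 × 0.918 = 0.37041
  40–44: 5 × 14.5/1000 × 0.899 = 0.06518
  45–49: 5 × 1.2/1000 × 0.879 = 0.00527
Sum = 4.62069
NRR = 0.492 × 4.62069 = 2.27338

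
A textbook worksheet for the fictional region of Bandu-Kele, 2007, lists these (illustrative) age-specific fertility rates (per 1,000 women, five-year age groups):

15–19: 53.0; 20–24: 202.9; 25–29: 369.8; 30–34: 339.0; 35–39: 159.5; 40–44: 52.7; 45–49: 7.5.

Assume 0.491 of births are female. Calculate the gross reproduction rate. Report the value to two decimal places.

Proportion female at birth = 0.491.
Sum of ASFRs = 53.0 + 202.9 + 369.8 + 339.0 + 159.5 + 52.7 + 7.5 = 1184.4
TFR = 5 × 1184.4 / 1000 = 5.922
GRR = 0.491 × 5.922 = 2.90770

2.91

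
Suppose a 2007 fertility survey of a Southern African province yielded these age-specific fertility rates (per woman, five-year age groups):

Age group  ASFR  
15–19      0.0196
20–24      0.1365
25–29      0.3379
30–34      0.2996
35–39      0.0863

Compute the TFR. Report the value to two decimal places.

Sum of ASFRs = 0.0196 + 0.1365 + 0.3379 + 0.2996 + 0.0863 = 0.8799
TFR = 5 × 0.8799 = 4.3995

4.40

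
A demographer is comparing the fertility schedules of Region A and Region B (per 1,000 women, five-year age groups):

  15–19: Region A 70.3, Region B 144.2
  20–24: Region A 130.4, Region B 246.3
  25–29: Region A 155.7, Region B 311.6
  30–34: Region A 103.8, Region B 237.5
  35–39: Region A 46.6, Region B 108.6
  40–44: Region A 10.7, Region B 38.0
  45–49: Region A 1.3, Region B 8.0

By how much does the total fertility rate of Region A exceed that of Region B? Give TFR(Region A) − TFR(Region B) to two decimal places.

-2.88

Region A:
  Sum of ASFRs = 70.3 + 130.4 + 155.7 + 103.8 + 46.6 + 10.7 + 1.3 = 518.8
  TFR = 5 × 518.8 / 1000 = 2.594
Region B:
  Sum of ASFRs = 144.2 + 246.3 + 311.6 + 237.5 + 108.6 + 38.0 + 8.0 = 1094.2
  TFR = 5 × 1094.2 / 1000 = 5.471
Difference = 2.594 − 5.471 = -2.877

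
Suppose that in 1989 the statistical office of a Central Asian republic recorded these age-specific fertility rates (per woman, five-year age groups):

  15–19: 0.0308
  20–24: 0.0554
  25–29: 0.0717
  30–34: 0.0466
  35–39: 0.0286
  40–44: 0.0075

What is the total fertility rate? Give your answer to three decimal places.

Sum of ASFRs = 0.0308 + 0.0554 + 0.0717 + 0.0466 + 0.0286 + 0.0075 = 0.2406
TFR = 5 × 0.2406 = 1.203

1.203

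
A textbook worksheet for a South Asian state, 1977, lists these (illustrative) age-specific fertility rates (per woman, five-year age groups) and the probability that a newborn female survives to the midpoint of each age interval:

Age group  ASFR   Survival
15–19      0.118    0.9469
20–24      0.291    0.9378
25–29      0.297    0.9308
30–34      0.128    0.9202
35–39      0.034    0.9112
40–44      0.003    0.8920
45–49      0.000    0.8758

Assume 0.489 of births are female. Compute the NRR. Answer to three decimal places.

Proportion female at birth = 0.489.
Survival-weighted fertility by age (5·fₓ·Sₓ):
  15–19: 5 × 0.118 × 0.9469 = 0.55867
  20–24: 5 × 0.291 × 0.9378 = 1.36450
  25–29: 5 × 0.297 × 0.9308 = 1.38224
  30–34: 5 × 0.128 × 0.9202 = 0.58893
  35–39: 5 × 0.034 × 0.9112 = 0.15490
  40–44: 5 × 0.003 × 0.8920 = 0.01338
  45–49: 5 × 0.000 × 0.8758 = 0.00000
Sum = 4.06262
NRR = 0.489 × 4.06262 = 1.98662
NRR > 1, so each generation more than replaces itself.

1.987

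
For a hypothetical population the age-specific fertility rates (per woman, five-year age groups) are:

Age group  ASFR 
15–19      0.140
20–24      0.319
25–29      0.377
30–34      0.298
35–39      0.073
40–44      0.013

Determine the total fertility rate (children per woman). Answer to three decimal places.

6.100

Sum of ASFRs = 0.140 + 0.319 + 0.377 + 0.298 + 0.073 + 0.013 = 1.220
TFR = 5 × 1.220 = 6.1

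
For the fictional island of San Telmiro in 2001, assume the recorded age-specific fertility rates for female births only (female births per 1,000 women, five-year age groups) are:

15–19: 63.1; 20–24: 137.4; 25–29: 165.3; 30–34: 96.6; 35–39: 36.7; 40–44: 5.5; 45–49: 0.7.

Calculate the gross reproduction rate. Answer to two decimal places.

Sum of female ASFRs = 63.1 + 137.4 + 165.3 + 96.6 + 36.7 + 5.5 + 0.7 = 505.3
GRR = 5 × 505.3 / 1000 = 2.5265

2.53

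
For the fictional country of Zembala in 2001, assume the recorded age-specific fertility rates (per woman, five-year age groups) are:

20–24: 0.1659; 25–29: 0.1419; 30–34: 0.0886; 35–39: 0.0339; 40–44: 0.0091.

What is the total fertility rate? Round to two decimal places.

Sum of ASFRs = 0.1659 + 0.1419 + 0.0886 + 0.0339 + 0.0091 = 0.4394
TFR = 5 × 0.4394 = 2.197

2.20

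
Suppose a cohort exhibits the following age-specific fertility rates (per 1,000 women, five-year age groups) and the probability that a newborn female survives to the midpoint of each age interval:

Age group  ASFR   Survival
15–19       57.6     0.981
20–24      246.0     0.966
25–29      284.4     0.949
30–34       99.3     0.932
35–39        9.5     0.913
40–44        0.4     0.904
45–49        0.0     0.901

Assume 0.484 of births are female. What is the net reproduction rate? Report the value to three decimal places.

Proportion female at birth = 0.484.
Survival-weighted fertility by age (5·fₓ·Sₓ):
  15–19: 5 × 57.6/1000 × 0.981 = 0.28253
  20–24: 5 × 246.0/1000 × 0.966 = 1.18818
  25–29: 5 × 284.4/1000 × 0.949 = 1.34948
  30–34: 5 × 99.3/1000 × 0.932 = 0.46274
  35–39: 5 × 9.5/1000 × 0.913 = 0.04337
  40–44: 5 × 0.4/1000 × 0.904 = 0.00181
  45–49: 5 × 0.0/1000 × 0.901 = 0.00000
Sum = 3.32811
NRR = 0.484 × 3.32811 = 1.61081
With NRR above 1 the population is above replacement fertility.

1.611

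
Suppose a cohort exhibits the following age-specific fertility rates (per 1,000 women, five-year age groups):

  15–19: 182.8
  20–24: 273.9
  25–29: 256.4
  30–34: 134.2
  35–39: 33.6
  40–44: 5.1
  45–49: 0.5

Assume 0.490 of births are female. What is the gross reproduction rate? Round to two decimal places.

2.17

Proportion female at birth = 0.490.
Sum of ASFRs = 182.8 + 273.9 + 256.4 + 134.2 + 33.6 + 5.1 + 0.5 = 886.5
TFR = 5 × 886.5 / 1000 = 4.4325
GRR = 0.490 × 4.4325 = 2.17193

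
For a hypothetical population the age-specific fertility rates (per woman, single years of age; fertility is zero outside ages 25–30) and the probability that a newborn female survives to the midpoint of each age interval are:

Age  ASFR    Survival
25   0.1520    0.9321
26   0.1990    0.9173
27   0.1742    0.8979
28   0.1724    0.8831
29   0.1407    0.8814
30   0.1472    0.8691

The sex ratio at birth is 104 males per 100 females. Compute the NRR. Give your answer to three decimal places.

0.434

Proportion female at birth = 100 / (100 + 104) = 0.49020.
Survival-weighted fertility by age (1·fₓ·Sₓ):
  25: 1 × 0.1520 × 0.9321 = 0.14168
  26: 1 × 0.1990 × 0.9173 = 0.18254
  27: 1 × 0.1742 × 0.8979 = 0.15641
  28: 1 × 0.1724 × 0.8831 = 0.15225
  29: 1 × 0.1407 × 0.8814 = 0.12401
  30: 1 × 0.1472 × 0.8691 = 0.12793
Sum = 0.88482
NRR = 0.49020 × 0.88482 = 0.43374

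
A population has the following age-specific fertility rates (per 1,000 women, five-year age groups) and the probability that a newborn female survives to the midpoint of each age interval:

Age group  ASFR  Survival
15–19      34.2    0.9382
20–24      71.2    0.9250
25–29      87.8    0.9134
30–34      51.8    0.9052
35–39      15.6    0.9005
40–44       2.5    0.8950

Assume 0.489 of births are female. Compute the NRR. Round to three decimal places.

Proportion female at birth = 0.489.
Each age group contributes 5 × ASFR × survival:
  15–19: 5 × 34.2/1000 × 0.9382 = 0.16043
  20–24: 5 × 71.2/1000 × 0.9250 = 0.32930
  25–29: 5 × 87.8/1000 × 0.9134 = 0.40098
  30–34: 5 × 51.8/1000 × 0.9052 = 0.23445
  35–39: 5 × 15.6/1000 × 0.9005 = 0.07024
  40–44: 5 × 2.5/1000 × 0.8950 = 0.01119
Sum = 1.20659
NRR = 0.489 × 1.20659 = 0.59002
An NRR under 1 implies long-run decline under these rates.

0.590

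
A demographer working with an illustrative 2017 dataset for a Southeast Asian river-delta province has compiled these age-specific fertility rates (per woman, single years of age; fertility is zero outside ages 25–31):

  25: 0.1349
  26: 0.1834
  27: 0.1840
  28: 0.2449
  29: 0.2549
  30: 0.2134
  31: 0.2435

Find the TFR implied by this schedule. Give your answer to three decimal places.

1.459

Sum of ASFRs = 0.1349 + 0.1834 + 0.1840 + 0.2449 + 0.2549 + 0.2134 + 0.2435 = 1.4590
TFR = 1.459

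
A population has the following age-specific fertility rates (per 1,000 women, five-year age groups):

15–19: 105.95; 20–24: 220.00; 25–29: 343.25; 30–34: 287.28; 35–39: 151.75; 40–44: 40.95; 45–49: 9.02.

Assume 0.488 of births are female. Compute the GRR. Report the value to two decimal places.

Proportion female at birth = 0.488.
Sum of ASFRs = 105.95 + 220.00 + 343.25 + 287.28 + 151.75 + 40.95 + 9.02 = 1158.20
TFR = 5 × 1158.20 / 1000 = 5.791
GRR = 0.488 × 5.791 = 2.82601

2.83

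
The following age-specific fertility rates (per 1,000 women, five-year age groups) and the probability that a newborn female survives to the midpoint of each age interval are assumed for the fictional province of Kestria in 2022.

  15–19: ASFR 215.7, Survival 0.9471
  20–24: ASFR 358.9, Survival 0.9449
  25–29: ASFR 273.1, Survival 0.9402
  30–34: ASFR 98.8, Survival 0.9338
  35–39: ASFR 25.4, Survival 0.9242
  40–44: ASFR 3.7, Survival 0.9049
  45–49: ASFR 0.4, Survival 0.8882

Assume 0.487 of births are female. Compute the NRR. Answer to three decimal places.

Proportion female at birth = 0.487.
Per-age-group product (5 × ASFR × survival probability):
  15–19: 5 × 215.7/1000 × 0.9471 = 1.02145
  20–24: 5 × 358.9/1000 × 0.9449 = 1.69562
  25–29: 5 × 273.1/1000 × 0.9402 = 1.28384
  30–34: 5 × 98.8/1000 × 0.9338 = 0.46130
  35–39: 5 × 25.4/1000 × 0.9242 = 0.11737
  40–44: 5 × 3.7/1000 × 0.9049 = 0.01674
  45–49: 5 × 0.4/1000 × 0.8882 = 0.00178
Sum = 4.59810
NRR = 0.487 × 4.59810 = 2.23927

2.239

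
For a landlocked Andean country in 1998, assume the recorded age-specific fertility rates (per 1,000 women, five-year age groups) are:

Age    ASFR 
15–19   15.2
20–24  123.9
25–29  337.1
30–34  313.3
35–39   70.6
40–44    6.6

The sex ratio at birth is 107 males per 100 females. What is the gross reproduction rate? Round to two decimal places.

Proportion female at birth = 100 / (100 + 107) = 0.48309.
Sum of ASFRs = 15.2 + 123.9 + 337.1 + 313.3 + 70.6 + 6.6 = 866.7
TFR = 5 × 866.7 / 1000 = 4.3335
GRR = 0.48309 × 4.3335 = 2.09347

2.09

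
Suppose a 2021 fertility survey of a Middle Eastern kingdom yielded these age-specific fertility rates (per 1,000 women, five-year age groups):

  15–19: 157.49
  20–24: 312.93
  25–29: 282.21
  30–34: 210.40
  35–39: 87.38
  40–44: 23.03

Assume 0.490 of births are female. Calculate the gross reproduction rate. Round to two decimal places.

2.63

Proportion female at birth = 0.490.
Sum of ASFRs = 157.49 + 312.93 + 282.21 + 210.40 + 87.38 + 23.03 = 1073.44
TFR = 5 × 1073.44 / 1000 = 5.3672
GRR = 0.490 × 5.3672 = 2.62993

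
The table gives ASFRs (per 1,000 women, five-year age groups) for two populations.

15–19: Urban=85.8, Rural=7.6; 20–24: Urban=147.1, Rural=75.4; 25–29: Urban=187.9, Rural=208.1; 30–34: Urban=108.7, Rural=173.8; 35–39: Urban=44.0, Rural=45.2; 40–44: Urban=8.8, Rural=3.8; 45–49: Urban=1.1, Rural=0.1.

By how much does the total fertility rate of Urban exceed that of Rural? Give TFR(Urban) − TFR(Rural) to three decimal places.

0.347

Urban:
  Sum of ASFRs = 85.8 + 147.1 + 187.9 + 108.7 + 44.0 + 8.8 + 1.1 = 583.4
  TFR = 5 × 583.4 / 1000 = 2.917
Rural:
  Sum of ASFRs = 7.6 + 75.4 + 208.1 + 173.8 + 45.2 + 3.8 + 0.1 = 514.0
  TFR = 5 × 514.0 / 1000 = 2.57
Difference = 2.917 − 2.57 = 0.347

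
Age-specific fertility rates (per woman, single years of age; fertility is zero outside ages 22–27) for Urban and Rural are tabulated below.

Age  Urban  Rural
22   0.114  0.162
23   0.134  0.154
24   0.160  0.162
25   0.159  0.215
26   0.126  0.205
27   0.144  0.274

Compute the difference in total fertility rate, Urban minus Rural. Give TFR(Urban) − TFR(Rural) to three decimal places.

Urban:
  Sum of ASFRs = 0.114 + 0.134 + 0.160 + 0.159 + 0.126 + 0.144 = 0.837
  TFR = 0.837
Rural:
  Sum of ASFRs = 0.162 + 0.154 + 0.162 + 0.215 + 0.205 + 0.274 = 1.172
  TFR = 1.172
Difference = 0.837 − 1.172 = -0.335

-0.335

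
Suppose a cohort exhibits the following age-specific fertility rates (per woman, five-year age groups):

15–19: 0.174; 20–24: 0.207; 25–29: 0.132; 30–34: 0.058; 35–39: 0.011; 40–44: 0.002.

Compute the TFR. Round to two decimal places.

Sum of ASFRs = 0.174 + 0.207 + 0.132 + 0.058 + 0.011 + 0.002 = 0.584
TFR = 5 × 0.584 = 2.92

2.92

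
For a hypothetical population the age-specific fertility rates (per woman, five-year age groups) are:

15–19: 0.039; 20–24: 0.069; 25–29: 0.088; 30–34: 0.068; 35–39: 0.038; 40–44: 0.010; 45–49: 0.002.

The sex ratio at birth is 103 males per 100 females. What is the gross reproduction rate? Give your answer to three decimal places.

0.773

Proportion female at birth = 100 / (100 + 103) = 0.49261.
Sum of ASFRs = 0.039 + 0.069 + 0.088 + 0.068 + 0.038 + 0.010 + 0.002 = 0.314
TFR = 5 × 0.314 = 1.57
GRR = 0.49261 × 1.57 = 0.77340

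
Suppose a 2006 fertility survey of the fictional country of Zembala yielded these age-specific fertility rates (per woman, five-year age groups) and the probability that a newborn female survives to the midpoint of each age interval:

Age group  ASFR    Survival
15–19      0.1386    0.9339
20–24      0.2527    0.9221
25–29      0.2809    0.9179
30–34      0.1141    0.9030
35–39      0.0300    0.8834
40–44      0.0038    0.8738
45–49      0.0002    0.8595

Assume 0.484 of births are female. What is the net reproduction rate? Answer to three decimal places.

Proportion female at birth = 0.484.
Each age group contributes 5 × ASFR × survival:
  15–19: 5 × 0.1386 × 0.9339 = 0.64719
  20–24: 5 × 0.2527 × 0.9221 = 1.16507
  25–29: 5 × 0.2809 × 0.9179 = 1.28919
  30–34: 5 × 0.1141 × 0.9030 = 0.51516
  35–39: 5 × 0.0300 × 0.8834 = 0.13251
  40–44: 5 × 0.0038 × 0.8738 = 0.01660
  45–49: 5 × 0.0002 × 0.8595 = 0.00086
Sum = 3.76658
NRR = 0.484 × 3.76658 = 1.82302

1.823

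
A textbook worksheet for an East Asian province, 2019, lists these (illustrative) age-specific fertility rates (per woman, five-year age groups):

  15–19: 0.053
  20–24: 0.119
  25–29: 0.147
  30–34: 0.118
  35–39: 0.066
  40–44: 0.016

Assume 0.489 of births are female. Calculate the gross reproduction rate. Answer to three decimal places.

1.269

Proportion female at birth = 0.489.
Sum of ASFRs = 0.053 + 0.119 + 0.147 + 0.118 + 0.066 + 0.016 = 0.519
TFR = 5 × 0.519 = 2.595
GRR = 0.489 × 2.595 = 1.26896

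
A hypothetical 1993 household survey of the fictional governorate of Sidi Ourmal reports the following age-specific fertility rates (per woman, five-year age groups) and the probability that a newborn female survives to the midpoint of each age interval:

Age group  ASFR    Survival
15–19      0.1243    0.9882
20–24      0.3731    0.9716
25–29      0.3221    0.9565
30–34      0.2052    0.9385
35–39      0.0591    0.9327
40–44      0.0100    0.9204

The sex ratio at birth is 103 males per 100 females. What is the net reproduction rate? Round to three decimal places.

2.587

Proportion female at birth = 100 / (100 + 103) = 0.49261.
Per-age-group product (5 × ASFR × survival probability):
  15–19: 5 × 0.1243 × 0.9882 = 0.61417
  20–24: 5 × 0.3731 × 0.9716 = 1.81252
  25–29: 5 × 0.3221 × 0.9565 = 1.54044
  30–34: 5 × 0.2052 × 0.9385 = 0.96290
  35–39: 5 × 0.0591 × 0.9327 = 0.27561
  40–44: 5 × 0.0100 × 0.9204 = 0.04602
Sum = 5.25166
NRR = 0.49261 × 5.25166 = 2.58702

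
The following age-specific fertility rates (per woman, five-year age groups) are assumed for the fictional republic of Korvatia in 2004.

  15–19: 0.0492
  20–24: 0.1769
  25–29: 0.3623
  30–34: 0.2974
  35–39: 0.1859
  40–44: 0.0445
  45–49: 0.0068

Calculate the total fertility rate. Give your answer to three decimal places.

5.615

Sum of ASFRs = 0.0492 + 0.1769 + 0.3623 + 0.2974 + 0.1859 + 0.0445 + 0.0068 = 1.1230
TFR = 5 × 1.1230 = 5.615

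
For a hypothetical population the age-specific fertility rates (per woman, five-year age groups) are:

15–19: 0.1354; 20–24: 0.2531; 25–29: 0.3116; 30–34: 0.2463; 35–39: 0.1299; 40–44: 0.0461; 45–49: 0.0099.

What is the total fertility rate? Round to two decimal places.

5.66

Sum of ASFRs = 0.1354 + 0.2531 + 0.3116 + 0.2463 + 0.1299 + 0.0461 + 0.0099 = 1.1323
TFR = 5 × 1.1323 = 5.6615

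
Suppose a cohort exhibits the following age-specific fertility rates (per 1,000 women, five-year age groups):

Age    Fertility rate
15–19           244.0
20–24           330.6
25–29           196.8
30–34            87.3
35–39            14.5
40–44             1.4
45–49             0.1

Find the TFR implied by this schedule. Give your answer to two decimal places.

4.37

Sum of ASFRs = 244.0 + 330.6 + 196.8 + 87.3 + 14.5 + 1.4 + 0.1 = 874.7
TFR = 5 × 874.7 / 1000 = 4.3735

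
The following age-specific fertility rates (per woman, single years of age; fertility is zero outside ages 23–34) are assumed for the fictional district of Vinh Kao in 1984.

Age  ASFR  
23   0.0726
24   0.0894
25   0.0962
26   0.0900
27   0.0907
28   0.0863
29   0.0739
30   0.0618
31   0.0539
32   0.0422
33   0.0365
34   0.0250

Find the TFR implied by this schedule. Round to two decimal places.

0.82

Sum of ASFRs = 0.0726 + 0.0894 + 0.0962 + 0.0900 + 0.0907 + 0.0863 + 0.0739 + 0.0618 + 0.0539 + 0.0422 + 0.0365 + 0.0250 = 0.8185
TFR = 0.8185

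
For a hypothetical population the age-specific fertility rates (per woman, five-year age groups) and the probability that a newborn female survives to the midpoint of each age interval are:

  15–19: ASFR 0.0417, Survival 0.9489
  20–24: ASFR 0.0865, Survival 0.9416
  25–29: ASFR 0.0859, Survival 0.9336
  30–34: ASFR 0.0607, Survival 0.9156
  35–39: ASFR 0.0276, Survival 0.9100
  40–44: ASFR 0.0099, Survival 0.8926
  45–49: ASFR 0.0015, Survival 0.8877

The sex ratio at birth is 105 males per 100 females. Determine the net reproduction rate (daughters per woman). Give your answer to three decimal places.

Proportion female at birth = 100 / (100 + 105) = 0.48780.
Per-age-group product (5 × ASFR × survival probability):
  15–19: 5 × 0.0417 × 0.9489 = 0.19785
  20–24: 5 × 0.0865 × 0.9416 = 0.40724
  25–29: 5 × 0.0859 × 0.9336 = 0.40098
  30–34: 5 × 0.0607 × 0.9156 = 0.27788
  35–39: 5 × 0.0276 × 0.9100 = 0.12558
  40–44: 5 × 0.0099 × 0.8926 = 0.04418
  45–49: 5 × 0.0015 × 0.8877 = 0.00666
Sum = 1.46037
NRR = 0.48780 × 1.46037 = 0.71237
With NRR below 1 the population is below replacement fertility.

0.712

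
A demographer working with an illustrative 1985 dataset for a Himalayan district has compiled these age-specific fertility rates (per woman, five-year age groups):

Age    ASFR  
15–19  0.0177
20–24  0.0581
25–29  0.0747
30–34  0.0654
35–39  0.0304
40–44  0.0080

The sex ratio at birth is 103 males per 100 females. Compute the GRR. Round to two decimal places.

0.63

Proportion female at birth = 100 / (100 + 103) = 0.49261.
Sum of ASFRs = 0.0177 + 0.0581 + 0.0747 + 0.0654 + 0.0304 + 0.0080 = 0.2543
TFR = 5 × 0.2543 = 1.2715
GRR = 0.49261 × 1.2715 = 0.62635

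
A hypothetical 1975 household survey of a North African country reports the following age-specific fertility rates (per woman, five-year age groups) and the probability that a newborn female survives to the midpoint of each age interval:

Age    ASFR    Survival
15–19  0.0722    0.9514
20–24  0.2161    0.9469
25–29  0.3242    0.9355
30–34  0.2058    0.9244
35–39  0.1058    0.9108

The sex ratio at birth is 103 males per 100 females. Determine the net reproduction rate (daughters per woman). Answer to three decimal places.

Proportion female at birth = 100 / (100 + 103) = 0.49261.
Per-age-group product (5 × ASFR × survival probability):
  15–19: 5 × 0.0722 × 0.9514 = 0.34346
  20–24: 5 × 0.2161 × 0.9469 = 1.02313
  25–29: 5 × 0.3242 × 0.9355 = 1.51645
  30–34: 5 × 0.2058 × 0.9244 = 0.95121
  35–39: 5 × 0.1058 × 0.9108 = 0.48181
Sum = 4.31606
NRR = 0.49261 × 4.31606 = 2.12613
NRR > 1, so each generation more than replaces itself.

2.126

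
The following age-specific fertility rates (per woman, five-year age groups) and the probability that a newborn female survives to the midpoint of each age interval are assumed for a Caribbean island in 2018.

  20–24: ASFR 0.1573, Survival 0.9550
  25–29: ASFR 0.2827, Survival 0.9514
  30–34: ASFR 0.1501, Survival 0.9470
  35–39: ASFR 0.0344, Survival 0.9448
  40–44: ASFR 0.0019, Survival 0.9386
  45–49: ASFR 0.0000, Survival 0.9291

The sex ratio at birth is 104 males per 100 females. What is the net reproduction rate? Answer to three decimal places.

1.460

Proportion female at birth = 100 / (100 + 104) = 0.49020.
Survival-weighted fertility by age (5·fₓ·Sₓ):
  20–24: 5 × 0.1573 × 0.9550 = 0.75111
  25–29: 5 × 0.2827 × 0.9514 = 1.34480
  30–34: 5 × 0.1501 × 0.9470 = 0.71072
  35–39: 5 × 0.0344 × 0.9448 = 0.16251
  40–44: 5 × 0.0019 × 0.9386 = 0.00892
  45–49: 5 × 0.0000 × 0.9291 = 0.00000
Sum = 2.97806
NRR = 0.49020 × 2.97806 = 1.45985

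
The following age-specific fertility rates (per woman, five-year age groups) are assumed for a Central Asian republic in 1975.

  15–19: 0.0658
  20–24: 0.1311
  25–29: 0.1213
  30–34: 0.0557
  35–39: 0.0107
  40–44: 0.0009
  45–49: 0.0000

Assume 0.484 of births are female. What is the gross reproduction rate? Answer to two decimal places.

0.93

Proportion female at birth = 0.484.
Sum of ASFRs = 0.0658 + 0.1311 + 0.1213 + 0.0557 + 0.0107 + 0.0009 + 0.0000 = 0.3855
TFR = 5 × 0.3855 = 1.9275
GRR = 0.484 × 1.9275 = 0.93291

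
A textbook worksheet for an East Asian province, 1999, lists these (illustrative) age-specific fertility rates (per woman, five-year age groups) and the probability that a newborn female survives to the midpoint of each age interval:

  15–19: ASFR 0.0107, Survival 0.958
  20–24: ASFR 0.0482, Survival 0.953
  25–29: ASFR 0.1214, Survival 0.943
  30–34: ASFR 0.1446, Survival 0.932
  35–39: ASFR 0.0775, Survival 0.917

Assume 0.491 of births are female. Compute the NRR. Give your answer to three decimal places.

Proportion female at birth = 0.491.
Survival-weighted fertility by age (5·fₓ·Sₓ):
  15–19: 5 × 0.0107 × 0.958 = 0.05125
  20–24: 5 × 0.0482 × 0.953 = 0.22967
  25–29: 5 × 0.1214 × 0.943 = 0.57240
  30–34: 5 × 0.1446 × 0.932 = 0.67384
  35–39: 5 × 0.0775 × 0.917 = 0.35534
Sum = 1.88250
NRR = 0.491 × 1.88250 = 0.92431

0.924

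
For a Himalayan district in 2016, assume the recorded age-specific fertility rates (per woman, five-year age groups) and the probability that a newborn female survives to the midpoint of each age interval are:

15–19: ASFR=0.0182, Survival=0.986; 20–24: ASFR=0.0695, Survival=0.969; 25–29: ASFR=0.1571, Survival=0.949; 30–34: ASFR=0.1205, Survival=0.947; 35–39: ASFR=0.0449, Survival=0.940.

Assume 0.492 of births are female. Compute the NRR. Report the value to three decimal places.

0.961

Proportion female at birth = 0.492.
Weighting each age-specific rate by interval width and survival:
  15–19: 5 × 0.0182 × 0.986 = 0.08973
  20–24: 5 × 0.0695 × 0.969 = 0.33673
  25–29: 5 × 0.1571 × 0.949 = 0.74544
  30–34: 5 × 0.1205 × 0.947 = 0.57057
  35–39: 5 × 0.0449 × 0.940 = 0.21103
Sum = 1.95350
NRR = 0.492 × 1.95350 = 0.96112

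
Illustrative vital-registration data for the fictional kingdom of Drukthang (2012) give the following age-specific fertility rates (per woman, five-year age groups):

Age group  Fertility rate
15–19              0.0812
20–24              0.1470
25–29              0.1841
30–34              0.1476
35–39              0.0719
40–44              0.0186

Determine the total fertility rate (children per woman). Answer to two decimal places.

3.25

Sum of ASFRs = 0.0812 + 0.1470 + 0.1841 + 0.1476 + 0.0719 + 0.0186 = 0.6504
TFR = 5 × 0.6504 = 3.252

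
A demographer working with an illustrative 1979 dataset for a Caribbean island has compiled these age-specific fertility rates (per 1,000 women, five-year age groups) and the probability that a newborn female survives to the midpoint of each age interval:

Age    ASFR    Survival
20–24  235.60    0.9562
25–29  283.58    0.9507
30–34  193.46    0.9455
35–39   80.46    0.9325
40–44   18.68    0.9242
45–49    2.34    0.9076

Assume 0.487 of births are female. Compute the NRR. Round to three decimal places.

Proportion female at birth = 0.487.
Per-age-group product (5 × ASFR × survival probability):
  20–24: 5 × 235.60/1000 × 0.9562 = 1.12640
  25–29: 5 × 283.58/1000 × 0.9507 = 1.34800
  30–34: 5 × 193.46/1000 × 0.9455 = 0.91458
  35–39: 5 × 80.46/1000 × 0.9325 = 0.37514
  40–44: 5 × 18.68/1000 × 0.9242 = 0.08632
  45–49: 5 × 2.34/1000 × 0.9076 = 0.01062
Sum = 3.86106
NRR = 0.487 × 3.86106 = 1.88034

1.880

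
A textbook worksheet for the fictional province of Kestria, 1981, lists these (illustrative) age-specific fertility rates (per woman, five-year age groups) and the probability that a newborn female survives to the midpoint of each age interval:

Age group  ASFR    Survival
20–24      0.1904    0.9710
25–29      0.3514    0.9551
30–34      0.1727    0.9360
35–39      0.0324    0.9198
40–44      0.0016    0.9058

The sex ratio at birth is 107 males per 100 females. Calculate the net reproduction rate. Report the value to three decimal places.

Proportion female at birth = 100 / (100 + 107) = 0.48309.
Weighting each age-specific rate by interval width and survival:
  20–24: 5 × 0.1904 × 0.9710 = 0.92439
  25–29: 5 × 0.3514 × 0.9551 = 1.67811
  30–34: 5 × 0.1727 × 0.9360 = 0.80824
  35–39: 5 × 0.0324 × 0.9198 = 0.14901
  40–44: 5 × 0.0016 × 0.9058 = 0.00725
Sum = 3.56700
NRR = 0.48309 × 3.56700 = 1.72318

1.723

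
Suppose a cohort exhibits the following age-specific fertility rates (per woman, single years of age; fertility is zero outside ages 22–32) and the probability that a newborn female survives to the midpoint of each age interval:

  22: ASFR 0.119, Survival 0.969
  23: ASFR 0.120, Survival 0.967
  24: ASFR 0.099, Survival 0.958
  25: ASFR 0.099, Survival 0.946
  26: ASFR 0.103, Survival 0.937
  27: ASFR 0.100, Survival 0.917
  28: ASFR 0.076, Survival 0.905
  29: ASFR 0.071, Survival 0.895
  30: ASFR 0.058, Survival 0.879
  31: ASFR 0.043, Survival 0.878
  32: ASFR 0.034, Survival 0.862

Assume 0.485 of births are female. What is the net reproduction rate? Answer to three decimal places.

Proportion female at birth = 0.485.
Survival-weighted fertility by age (1·fₓ·Sₓ):
  22: 1 × 0.119 × 0.969 = 0.11531
  23: 1 × 0.120 × 0.967 = 0.11604
  24: 1 × 0.099 × 0.958 = 0.09484
  25: 1 × 0.099 × 0.946 = 0.09365
  26: 1 × 0.103 × 0.937 = 0.09651
  27: 1 × 0.100 × 0.917 = 0.09170
  28: 1 × 0.076 × 0.905 = 0.06878
  29: 1 × 0.071 × 0.895 = 0.06355
  30: 1 × 0.058 × 0.879 = 0.05098
  31: 1 × 0.043 × 0.878 = 0.03775
  32: 1 × 0.034 × 0.862 = 0.02931
Sum = 0.85842
NRR = 0.485 × 0.85842 = 0.41633
An NRR under 1 implies long-run decline under these rates.

0.416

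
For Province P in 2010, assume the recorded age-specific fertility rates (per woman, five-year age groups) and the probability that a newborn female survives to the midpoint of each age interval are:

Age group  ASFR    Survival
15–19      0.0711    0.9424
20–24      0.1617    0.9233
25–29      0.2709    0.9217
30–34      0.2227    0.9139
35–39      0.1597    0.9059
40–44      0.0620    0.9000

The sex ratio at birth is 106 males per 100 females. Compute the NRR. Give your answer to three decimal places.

2.112

Proportion female at birth = 100 / (100 + 106) = 0.48544.
Each age group contributes 5 × ASFR × survival:
  15–19: 5 × 0.0711 × 0.9424 = 0.33502
  20–24: 5 × 0.1617 × 0.9233 = 0.74649
  25–29: 5 × 0.2709 × 0.9217 = 1.24844
  30–34: 5 × 0.2227 × 0.9139 = 1.01763
  35–39: 5 × 0.1597 × 0.9059 = 0.72336
  40–44: 5 × 0.0620 × 0.9000 = 0.27900
Sum = 4.34994
NRR = 0.48544 × 4.34994 = 2.11163
With NRR above 1 the population is above replacement fertility.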